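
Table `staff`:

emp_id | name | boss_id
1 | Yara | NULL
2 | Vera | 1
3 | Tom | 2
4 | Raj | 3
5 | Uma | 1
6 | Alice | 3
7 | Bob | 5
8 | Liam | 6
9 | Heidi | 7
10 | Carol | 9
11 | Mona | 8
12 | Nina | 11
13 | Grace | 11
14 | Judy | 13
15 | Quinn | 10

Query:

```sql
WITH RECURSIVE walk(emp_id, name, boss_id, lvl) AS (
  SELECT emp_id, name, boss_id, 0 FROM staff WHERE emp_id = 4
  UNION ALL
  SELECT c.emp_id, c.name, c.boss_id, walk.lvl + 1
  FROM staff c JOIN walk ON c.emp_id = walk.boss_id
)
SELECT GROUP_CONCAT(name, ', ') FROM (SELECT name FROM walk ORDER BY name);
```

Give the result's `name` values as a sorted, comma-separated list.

Raj, Tom, Vera, Yara

Base: emp_id=4 (Raj), boss_id=3, lvl 0.
Iteration 1: join on emp_id=3 -> Tom (id 3, boss_id=2, lvl 1).
Iteration 2: join on emp_id=2 -> Vera (id 2, boss_id=1, lvl 2).
Iteration 3: join on emp_id=1 -> Yara (id 1, boss_id=NULL, lvl 3).
Iteration 4: boss_id is NULL; no match; recursion stops.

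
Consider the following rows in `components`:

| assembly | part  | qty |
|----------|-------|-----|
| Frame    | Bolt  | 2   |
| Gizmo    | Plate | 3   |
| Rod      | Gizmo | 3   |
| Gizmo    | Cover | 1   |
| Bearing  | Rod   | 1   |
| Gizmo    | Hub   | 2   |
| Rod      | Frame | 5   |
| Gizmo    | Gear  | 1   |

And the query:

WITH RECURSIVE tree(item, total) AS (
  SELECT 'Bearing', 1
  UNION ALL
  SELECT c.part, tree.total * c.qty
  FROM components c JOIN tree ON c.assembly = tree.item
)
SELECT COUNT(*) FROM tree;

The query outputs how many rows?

Base: (Bearing, total=1).
Iteration 1: components of {Bearing} -> Rod = 1*1 = 1.
Iteration 2: components of {Rod} -> Frame = 1*5 = 5, Gizmo = 1*3 = 3.
Iteration 3: components of {Frame,Gizmo} -> Bolt = 5*2 = 10, Cover = 3*1 = 3, Gear = 3*1 = 3, Hub = 3*2 = 6, Plate = 3*3 = 9.
Iteration 4: no further components; recursion stops.
Total rows emitted: 9.

9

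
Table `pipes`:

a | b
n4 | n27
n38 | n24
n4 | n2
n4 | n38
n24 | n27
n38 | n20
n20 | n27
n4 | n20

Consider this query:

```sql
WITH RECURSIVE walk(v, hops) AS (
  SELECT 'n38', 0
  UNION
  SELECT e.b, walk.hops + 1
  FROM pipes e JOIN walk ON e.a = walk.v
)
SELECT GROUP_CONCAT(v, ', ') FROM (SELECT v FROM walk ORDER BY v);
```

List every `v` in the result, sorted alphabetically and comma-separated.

Base: (n38, hops=0).
Iteration 1: edges from {n38} -> (n20, hops=1), (n24, hops=1).
Iteration 2: edges from {n20,n24} -> (n27, hops=2). [UNION drops 1 duplicate row(s)]
Iteration 3: no outgoing edges from {n27}; recursion stops.

n20, n24, n27, n38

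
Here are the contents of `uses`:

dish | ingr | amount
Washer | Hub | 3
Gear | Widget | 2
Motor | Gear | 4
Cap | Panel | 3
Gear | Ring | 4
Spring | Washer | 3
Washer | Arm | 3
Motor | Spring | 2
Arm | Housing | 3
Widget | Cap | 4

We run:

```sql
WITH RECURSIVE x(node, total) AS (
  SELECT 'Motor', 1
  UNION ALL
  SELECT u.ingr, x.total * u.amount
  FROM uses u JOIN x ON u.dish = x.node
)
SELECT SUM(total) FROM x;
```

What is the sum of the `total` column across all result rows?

Base: (Motor, total=1).
Iteration 1: components of {Motor} -> Gear = 1*4 = 4, Spring = 1*2 = 2.
Iteration 2: components of {Gear,Spring} -> Ring = 4*4 = 16, Washer = 2*3 = 6, Widget = 4*2 = 8.
Iteration 3: components of {Ring,Washer,Widget} -> Arm = 6*3 = 18, Cap = 8*4 = 32, Hub = 6*3 = 18.
Iteration 4: components of {Arm,Cap,Hub} -> Housing = 18*3 = 54, Panel = 32*3 = 96.
Iteration 5: no further components; recursion stops.
SUM(total) = 1 + 2 + 4 + 6 + 16 + 8 + 18 + 18 + 32 + 54 + 96 = 255.

255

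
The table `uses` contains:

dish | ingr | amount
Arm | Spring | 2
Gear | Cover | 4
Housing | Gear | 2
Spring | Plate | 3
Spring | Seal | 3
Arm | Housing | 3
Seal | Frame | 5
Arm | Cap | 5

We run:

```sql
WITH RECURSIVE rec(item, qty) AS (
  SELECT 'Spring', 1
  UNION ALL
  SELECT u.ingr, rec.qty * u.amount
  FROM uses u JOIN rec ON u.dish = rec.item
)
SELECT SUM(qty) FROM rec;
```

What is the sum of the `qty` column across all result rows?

22

Base: (Spring, qty=1).
Iteration 1: components of {Spring} -> Plate = 1*3 = 3, Seal = 1*3 = 3.
Iteration 2: components of {Plate,Seal} -> Frame = 3*5 = 15.
Iteration 3: no further components; recursion stops.
SUM(qty) = 1 + 3 + 3 + 15 = 22.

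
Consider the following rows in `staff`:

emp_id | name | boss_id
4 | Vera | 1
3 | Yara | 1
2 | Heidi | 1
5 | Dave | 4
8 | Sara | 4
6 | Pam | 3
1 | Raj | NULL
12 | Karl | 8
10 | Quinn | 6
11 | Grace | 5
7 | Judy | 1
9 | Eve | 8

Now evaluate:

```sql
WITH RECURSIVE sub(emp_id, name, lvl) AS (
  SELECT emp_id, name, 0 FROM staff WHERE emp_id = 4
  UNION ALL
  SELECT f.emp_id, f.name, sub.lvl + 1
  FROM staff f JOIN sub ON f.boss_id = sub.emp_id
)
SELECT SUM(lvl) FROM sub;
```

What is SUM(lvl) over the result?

Base: emp_id=4 (Vera) at lvl 0.
Iteration 1: rows with boss_id in {4} -> Dave (id 5, lvl 1), Sara (id 8, lvl 1).
Iteration 2: rows with boss_id in {5,8} -> Eve (id 9, lvl 2), Grace (id 11, lvl 2), Karl (id 12, lvl 2).
Iteration 3: no rows with boss_id in {9,11,12}; recursion stops.
SUM(lvl) = 0 + 1 + 1 + 2 + 2 + 2 = 8.

8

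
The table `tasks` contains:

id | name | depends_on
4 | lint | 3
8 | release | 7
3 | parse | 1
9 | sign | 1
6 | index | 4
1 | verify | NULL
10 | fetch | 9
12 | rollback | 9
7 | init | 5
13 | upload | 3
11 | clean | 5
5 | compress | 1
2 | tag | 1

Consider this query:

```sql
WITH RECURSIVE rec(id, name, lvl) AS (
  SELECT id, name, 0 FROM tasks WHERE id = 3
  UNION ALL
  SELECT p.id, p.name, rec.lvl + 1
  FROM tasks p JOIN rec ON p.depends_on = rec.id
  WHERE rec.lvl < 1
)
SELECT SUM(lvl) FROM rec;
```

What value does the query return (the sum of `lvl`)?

Base: id=3 (parse) at lvl 0.
Iteration 1: rows with depends_on in {3} -> lint (id 4, lvl 1), upload (id 13, lvl 1).
Iteration 2: lvl < 1 fails for all current rows; recursion stops.
SUM(lvl) = 0 + 1 + 1 = 2.

2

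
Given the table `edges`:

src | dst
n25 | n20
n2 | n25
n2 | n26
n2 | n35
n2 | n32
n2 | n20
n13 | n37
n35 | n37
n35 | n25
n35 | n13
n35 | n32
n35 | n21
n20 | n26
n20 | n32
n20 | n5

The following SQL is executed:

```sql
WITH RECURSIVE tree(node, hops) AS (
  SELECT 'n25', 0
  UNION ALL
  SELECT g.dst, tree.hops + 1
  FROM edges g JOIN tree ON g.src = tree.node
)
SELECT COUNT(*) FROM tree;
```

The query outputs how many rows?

Base: (n25, hops=0).
Iteration 1: edges from {n25} -> (n20, hops=1).
Iteration 2: edges from {n20} -> (n26, hops=2), (n32, hops=2), (n5, hops=2).
Iteration 3: no outgoing edges from {n26,n32,n5}; recursion stops.
Total rows emitted: 5.

5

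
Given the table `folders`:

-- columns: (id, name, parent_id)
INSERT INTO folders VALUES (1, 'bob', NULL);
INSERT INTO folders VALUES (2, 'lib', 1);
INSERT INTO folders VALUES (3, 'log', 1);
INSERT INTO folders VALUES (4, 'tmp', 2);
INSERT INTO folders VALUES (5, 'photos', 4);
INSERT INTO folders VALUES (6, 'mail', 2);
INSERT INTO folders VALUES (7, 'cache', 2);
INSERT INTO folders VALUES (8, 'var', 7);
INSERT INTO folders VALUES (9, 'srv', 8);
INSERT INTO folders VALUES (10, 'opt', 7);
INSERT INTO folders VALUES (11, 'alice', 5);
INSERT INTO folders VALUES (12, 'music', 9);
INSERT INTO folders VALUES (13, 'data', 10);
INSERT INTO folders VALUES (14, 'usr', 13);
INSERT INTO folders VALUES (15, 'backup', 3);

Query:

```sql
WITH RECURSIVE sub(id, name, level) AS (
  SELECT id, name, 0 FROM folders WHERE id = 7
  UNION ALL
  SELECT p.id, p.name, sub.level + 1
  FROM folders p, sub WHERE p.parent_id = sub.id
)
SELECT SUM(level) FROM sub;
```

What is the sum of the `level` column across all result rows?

12

Base: id=7 (cache) at level 0.
Iteration 1: rows with parent_id in {7} -> var (id 8, level 1), opt (id 10, level 1).
Iteration 2: rows with parent_id in {8,10} -> srv (id 9, level 2), data (id 13, level 2).
Iteration 3: rows with parent_id in {9,13} -> music (id 12, level 3), usr (id 14, level 3).
Iteration 4: no rows with parent_id in {12,14}; recursion stops.
SUM(level) = 0 + 1 + 1 + 2 + 2 + 3 + 3 = 12.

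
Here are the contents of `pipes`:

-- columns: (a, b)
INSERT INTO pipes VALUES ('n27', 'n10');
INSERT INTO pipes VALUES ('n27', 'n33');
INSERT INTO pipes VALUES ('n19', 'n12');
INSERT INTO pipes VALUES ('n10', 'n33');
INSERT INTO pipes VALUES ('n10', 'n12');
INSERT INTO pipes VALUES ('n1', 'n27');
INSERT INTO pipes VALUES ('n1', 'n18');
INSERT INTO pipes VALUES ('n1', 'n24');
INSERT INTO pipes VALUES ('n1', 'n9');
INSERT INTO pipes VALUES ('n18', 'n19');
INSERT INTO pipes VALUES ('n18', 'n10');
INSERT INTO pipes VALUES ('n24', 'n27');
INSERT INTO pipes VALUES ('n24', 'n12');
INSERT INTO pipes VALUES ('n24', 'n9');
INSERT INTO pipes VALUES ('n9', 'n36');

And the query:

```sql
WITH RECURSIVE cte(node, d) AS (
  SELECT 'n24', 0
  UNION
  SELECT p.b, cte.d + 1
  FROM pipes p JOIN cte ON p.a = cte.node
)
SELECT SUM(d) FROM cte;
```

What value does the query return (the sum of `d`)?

15

Base: (n24, d=0).
Iteration 1: edges from {n24} -> (n12, d=1), (n27, d=1), (n9, d=1).
Iteration 2: edges from {n12,n27,n9} -> (n10, d=2), (n33, d=2), (n36, d=2).
Iteration 3: edges from {n10,n33,n36} -> (n12, d=3), (n33, d=3).
Iteration 4: no outgoing edges from {n12,n33}; recursion stops.
SUM(d) = 0 + 1 + 1 + 1 + 2 + 2 + 2 + 3 + 3 = 15.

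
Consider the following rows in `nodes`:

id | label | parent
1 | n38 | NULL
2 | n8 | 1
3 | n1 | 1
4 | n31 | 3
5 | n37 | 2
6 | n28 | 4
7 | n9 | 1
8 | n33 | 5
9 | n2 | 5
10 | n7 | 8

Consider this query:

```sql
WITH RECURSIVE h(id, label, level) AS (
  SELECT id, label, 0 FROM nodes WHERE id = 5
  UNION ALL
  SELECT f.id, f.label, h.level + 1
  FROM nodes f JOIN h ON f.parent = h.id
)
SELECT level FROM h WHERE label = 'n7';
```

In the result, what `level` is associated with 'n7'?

Base: id=5 (n37) at level 0.
Iteration 1: rows with parent in {5} -> n33 (id 8, level 1), n2 (id 9, level 1).
Iteration 2: rows with parent in {8,9} -> n7 (id 10, level 2).
Iteration 3: no rows with parent in {10}; recursion stops.

2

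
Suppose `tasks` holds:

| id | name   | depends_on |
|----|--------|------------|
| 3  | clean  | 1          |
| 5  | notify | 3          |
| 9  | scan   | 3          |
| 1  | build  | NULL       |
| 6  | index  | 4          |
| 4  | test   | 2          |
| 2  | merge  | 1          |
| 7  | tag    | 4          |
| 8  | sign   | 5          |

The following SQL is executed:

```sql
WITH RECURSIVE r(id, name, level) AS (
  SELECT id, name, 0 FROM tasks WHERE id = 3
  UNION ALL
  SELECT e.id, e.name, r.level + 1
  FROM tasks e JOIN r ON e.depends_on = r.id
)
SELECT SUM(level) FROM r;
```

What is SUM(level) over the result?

Base: id=3 (clean) at level 0.
Iteration 1: rows with depends_on in {3} -> notify (id 5, level 1), scan (id 9, level 1).
Iteration 2: rows with depends_on in {5,9} -> sign (id 8, level 2).
Iteration 3: no rows with depends_on in {8}; recursion stops.
SUM(level) = 0 + 1 + 1 + 2 = 4.

4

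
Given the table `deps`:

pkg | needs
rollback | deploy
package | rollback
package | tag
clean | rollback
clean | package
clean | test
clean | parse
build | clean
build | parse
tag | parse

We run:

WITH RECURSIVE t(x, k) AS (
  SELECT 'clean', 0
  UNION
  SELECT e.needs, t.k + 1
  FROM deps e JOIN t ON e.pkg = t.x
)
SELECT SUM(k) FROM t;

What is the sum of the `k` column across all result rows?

Base: (clean, k=0).
Iteration 1: edges from {clean} -> (package, k=1), (parse, k=1), (rollback, k=1), (test, k=1).
Iteration 2: edges from {package,parse,rollback,test} -> (deploy, k=2), (rollback, k=2), (tag, k=2).
Iteration 3: edges from {deploy,rollback,tag} -> (deploy, k=3), (parse, k=3).
Iteration 4: no outgoing edges from {deploy,parse}; recursion stops.
SUM(k) = 0 + 1 + 1 + 1 + 1 + 2 + 2 + 2 + 3 + 3 = 16.

16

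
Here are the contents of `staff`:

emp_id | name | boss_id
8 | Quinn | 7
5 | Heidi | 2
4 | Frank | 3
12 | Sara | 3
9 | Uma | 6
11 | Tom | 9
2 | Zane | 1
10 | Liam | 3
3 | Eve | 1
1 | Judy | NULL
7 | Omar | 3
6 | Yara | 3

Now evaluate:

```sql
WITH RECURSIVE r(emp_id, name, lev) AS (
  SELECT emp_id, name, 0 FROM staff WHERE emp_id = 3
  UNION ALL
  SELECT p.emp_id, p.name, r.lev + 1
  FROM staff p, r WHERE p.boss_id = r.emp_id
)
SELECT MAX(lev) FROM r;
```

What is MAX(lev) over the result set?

3

Base: emp_id=3 (Eve) at lev 0.
Iteration 1: rows with boss_id in {3} -> Frank (id 4, lev 1), Yara (id 6, lev 1), Omar (id 7, lev 1), Liam (id 10, lev 1), Sara (id 12, lev 1).
Iteration 2: rows with boss_id in {4,6,7,10,12} -> Quinn (id 8, lev 2), Uma (id 9, lev 2).
Iteration 3: rows with boss_id in {8,9} -> Tom (id 11, lev 3).
Iteration 4: no rows with boss_id in {11}; recursion stops.
lev values: 0, 1, 1, 1, 1, 1, 2, 2, 3; the maximum is 3.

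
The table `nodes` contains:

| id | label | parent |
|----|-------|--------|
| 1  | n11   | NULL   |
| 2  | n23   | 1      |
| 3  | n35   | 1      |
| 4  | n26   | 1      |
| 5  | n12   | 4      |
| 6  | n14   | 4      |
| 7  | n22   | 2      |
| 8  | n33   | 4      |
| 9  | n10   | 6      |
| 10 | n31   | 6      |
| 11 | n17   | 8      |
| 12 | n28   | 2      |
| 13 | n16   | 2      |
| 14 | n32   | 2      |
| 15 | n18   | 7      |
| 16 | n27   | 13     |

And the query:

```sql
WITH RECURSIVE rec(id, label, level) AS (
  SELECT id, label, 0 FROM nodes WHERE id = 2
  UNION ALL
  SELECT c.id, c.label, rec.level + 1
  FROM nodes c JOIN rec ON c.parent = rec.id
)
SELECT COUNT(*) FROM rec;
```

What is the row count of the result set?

Base: id=2 (n23) at level 0.
Iteration 1: rows with parent in {2} -> n22 (id 7, level 1), n28 (id 12, level 1), n16 (id 13, level 1), n32 (id 14, level 1).
Iteration 2: rows with parent in {7,12,13,14} -> n18 (id 15, level 2), n27 (id 16, level 2).
Iteration 3: no rows with parent in {15,16}; recursion stops.
Total rows emitted: 7.

7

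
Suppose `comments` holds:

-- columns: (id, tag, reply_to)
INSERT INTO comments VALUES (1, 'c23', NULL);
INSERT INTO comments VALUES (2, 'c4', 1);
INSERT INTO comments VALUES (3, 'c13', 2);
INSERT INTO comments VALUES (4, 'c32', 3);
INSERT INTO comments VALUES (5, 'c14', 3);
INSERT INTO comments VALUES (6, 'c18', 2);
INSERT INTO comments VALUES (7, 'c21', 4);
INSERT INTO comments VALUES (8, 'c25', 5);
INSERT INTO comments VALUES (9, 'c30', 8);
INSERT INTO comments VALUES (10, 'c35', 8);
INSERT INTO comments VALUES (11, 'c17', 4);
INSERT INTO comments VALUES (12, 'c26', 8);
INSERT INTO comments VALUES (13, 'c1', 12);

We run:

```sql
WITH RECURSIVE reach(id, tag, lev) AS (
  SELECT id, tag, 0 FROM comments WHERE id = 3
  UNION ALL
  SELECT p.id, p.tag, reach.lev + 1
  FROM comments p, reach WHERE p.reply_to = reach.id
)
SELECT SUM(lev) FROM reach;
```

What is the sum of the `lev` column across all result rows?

Base: id=3 (c13) at lev 0.
Iteration 1: rows with reply_to in {3} -> c32 (id 4, lev 1), c14 (id 5, lev 1).
Iteration 2: rows with reply_to in {4,5} -> c21 (id 7, lev 2), c25 (id 8, lev 2), c17 (id 11, lev 2).
Iteration 3: rows with reply_to in {7,8,11} -> c30 (id 9, lev 3), c35 (id 10, lev 3), c26 (id 12, lev 3).
Iteration 4: rows with reply_to in {9,10,12} -> c1 (id 13, lev 4).
Iteration 5: no rows with reply_to in {13}; recursion stops.
SUM(lev) = 0 + 1 + 1 + 2 + 2 + 2 + 3 + 3 + 3 + 4 = 21.

21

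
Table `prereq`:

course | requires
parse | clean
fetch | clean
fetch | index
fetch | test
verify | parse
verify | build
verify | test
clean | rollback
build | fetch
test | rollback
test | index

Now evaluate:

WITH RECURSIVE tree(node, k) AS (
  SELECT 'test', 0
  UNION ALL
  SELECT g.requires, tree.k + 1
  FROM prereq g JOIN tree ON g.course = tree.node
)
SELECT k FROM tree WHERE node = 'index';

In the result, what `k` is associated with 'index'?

1

Base: (test, k=0).
Iteration 1: edges from {test} -> (index, k=1), (rollback, k=1).
Iteration 2: no outgoing edges from {index,rollback}; recursion stops.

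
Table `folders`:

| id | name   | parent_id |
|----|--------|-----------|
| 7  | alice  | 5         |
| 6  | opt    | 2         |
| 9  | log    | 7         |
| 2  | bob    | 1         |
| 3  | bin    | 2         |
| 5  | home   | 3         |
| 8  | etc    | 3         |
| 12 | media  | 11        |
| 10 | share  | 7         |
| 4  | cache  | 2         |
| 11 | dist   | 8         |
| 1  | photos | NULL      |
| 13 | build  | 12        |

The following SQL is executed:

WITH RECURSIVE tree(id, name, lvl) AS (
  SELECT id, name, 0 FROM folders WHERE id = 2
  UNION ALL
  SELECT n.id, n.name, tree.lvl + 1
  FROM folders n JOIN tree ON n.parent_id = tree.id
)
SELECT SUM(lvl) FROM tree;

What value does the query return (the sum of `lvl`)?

Base: id=2 (bob) at lvl 0.
Iteration 1: rows with parent_id in {2} -> bin (id 3, lvl 1), cache (id 4, lvl 1), opt (id 6, lvl 1).
Iteration 2: rows with parent_id in {3,4,6} -> home (id 5, lvl 2), etc (id 8, lvl 2).
Iteration 3: rows with parent_id in {5,8} -> alice (id 7, lvl 3), dist (id 11, lvl 3).
Iteration 4: rows with parent_id in {7,11} -> log (id 9, lvl 4), share (id 10, lvl 4), media (id 12, lvl 4).
Iteration 5: rows with parent_id in {9,10,12} -> build (id 13, lvl 5).
Iteration 6: no rows with parent_id in {13}; recursion stops.
SUM(lvl) = 0 + 1 + 1 + 1 + 2 + 2 + 3 + 3 + 4 + 4 + 4 + 5 = 30.

30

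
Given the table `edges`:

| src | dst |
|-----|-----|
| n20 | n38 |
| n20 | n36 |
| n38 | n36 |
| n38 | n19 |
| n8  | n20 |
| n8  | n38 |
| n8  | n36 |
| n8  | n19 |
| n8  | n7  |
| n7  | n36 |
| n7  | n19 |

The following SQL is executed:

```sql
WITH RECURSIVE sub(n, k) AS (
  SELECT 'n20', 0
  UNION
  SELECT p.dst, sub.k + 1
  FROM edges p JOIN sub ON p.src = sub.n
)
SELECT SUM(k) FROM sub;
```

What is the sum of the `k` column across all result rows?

6

Base: (n20, k=0).
Iteration 1: edges from {n20} -> (n36, k=1), (n38, k=1).
Iteration 2: edges from {n36,n38} -> (n19, k=2), (n36, k=2).
Iteration 3: no outgoing edges from {n19,n36}; recursion stops.
SUM(k) = 0 + 1 + 1 + 2 + 2 = 6.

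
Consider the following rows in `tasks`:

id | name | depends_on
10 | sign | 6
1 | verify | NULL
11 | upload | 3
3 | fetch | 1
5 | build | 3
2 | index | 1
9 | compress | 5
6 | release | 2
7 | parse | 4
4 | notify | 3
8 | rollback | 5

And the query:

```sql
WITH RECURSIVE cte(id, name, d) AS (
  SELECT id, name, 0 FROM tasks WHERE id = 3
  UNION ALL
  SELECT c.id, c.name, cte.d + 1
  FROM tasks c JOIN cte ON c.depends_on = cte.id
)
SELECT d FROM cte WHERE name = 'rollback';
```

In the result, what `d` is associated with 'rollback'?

2

Base: id=3 (fetch) at d 0.
Iteration 1: rows with depends_on in {3} -> notify (id 4, d 1), build (id 5, d 1), upload (id 11, d 1).
Iteration 2: rows with depends_on in {4,5,11} -> parse (id 7, d 2), rollback (id 8, d 2), compress (id 9, d 2).
Iteration 3: no rows with depends_on in {7,8,9}; recursion stops.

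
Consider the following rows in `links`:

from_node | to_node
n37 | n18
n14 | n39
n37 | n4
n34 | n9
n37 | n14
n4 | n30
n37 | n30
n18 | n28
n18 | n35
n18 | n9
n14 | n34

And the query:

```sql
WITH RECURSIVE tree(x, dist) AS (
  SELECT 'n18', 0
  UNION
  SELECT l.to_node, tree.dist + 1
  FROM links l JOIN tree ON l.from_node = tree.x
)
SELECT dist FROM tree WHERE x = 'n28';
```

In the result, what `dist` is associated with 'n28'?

1

Base: (n18, dist=0).
Iteration 1: edges from {n18} -> (n28, dist=1), (n35, dist=1), (n9, dist=1).
Iteration 2: no outgoing edges from {n28,n35,n9}; recursion stops.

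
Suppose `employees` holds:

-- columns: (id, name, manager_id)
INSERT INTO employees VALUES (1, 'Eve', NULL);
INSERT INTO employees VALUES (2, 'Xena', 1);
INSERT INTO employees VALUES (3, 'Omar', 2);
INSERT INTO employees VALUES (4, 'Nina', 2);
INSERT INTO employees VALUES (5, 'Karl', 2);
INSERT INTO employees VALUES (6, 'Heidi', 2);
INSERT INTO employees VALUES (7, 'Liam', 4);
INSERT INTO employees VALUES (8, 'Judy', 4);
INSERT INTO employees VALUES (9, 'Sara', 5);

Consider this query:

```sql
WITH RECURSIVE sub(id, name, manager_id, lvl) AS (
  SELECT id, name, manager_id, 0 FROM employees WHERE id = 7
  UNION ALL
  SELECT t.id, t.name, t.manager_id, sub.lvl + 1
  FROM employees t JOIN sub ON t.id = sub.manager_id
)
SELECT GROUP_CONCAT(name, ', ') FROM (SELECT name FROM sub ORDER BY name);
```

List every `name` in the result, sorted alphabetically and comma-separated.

Base: id=7 (Liam), manager_id=4, lvl 0.
Iteration 1: join on id=4 -> Nina (id 4, manager_id=2, lvl 1).
Iteration 2: join on id=2 -> Xena (id 2, manager_id=1, lvl 2).
Iteration 3: join on id=1 -> Eve (id 1, manager_id=NULL, lvl 3).
Iteration 4: manager_id is NULL; no match; recursion stops.

Eve, Liam, Nina, Xena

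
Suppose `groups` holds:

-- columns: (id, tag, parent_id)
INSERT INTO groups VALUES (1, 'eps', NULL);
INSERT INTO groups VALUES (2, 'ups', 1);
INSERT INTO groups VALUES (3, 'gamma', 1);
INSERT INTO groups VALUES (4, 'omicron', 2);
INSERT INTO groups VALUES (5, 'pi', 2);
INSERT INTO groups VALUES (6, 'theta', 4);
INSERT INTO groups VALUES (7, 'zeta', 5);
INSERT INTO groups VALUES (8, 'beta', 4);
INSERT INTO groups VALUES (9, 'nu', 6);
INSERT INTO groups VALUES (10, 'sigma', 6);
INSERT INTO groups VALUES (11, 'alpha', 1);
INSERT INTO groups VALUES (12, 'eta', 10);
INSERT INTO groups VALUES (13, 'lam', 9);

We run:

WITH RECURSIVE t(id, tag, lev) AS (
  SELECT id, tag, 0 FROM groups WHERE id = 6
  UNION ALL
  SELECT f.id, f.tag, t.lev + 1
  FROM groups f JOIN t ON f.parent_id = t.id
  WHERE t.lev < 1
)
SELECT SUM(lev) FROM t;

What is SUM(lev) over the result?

Base: id=6 (theta) at lev 0.
Iteration 1: rows with parent_id in {6} -> nu (id 9, lev 1), sigma (id 10, lev 1).
Iteration 2: lev < 1 fails for all current rows; recursion stops.
SUM(lev) = 0 + 1 + 1 = 2.

2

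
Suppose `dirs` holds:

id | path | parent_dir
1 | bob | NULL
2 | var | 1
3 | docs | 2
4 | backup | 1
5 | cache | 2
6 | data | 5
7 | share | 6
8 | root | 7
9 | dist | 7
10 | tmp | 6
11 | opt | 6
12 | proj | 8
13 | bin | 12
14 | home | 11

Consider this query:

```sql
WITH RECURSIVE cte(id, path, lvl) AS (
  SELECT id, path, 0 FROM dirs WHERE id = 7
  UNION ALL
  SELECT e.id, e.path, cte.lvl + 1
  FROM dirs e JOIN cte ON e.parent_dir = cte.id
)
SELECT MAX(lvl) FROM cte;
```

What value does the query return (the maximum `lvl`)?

3

Base: id=7 (share) at lvl 0.
Iteration 1: rows with parent_dir in {7} -> root (id 8, lvl 1), dist (id 9, lvl 1).
Iteration 2: rows with parent_dir in {8,9} -> proj (id 12, lvl 2).
Iteration 3: rows with parent_dir in {12} -> bin (id 13, lvl 3).
Iteration 4: no rows with parent_dir in {13}; recursion stops.
lvl values: 0, 1, 1, 2, 3; the maximum is 3.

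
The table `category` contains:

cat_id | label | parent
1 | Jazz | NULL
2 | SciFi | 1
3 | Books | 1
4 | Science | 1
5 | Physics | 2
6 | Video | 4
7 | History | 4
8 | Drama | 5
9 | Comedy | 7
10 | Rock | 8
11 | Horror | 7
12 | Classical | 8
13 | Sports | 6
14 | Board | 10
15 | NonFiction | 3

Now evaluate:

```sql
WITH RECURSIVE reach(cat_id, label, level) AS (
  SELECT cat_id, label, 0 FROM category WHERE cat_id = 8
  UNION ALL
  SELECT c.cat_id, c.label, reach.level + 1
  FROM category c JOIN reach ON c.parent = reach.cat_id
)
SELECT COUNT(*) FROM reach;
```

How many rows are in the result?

4

Base: cat_id=8 (Drama) at level 0.
Iteration 1: rows with parent in {8} -> Rock (id 10, level 1), Classical (id 12, level 1).
Iteration 2: rows with parent in {10,12} -> Board (id 14, level 2).
Iteration 3: no rows with parent in {14}; recursion stops.
Total rows emitted: 4.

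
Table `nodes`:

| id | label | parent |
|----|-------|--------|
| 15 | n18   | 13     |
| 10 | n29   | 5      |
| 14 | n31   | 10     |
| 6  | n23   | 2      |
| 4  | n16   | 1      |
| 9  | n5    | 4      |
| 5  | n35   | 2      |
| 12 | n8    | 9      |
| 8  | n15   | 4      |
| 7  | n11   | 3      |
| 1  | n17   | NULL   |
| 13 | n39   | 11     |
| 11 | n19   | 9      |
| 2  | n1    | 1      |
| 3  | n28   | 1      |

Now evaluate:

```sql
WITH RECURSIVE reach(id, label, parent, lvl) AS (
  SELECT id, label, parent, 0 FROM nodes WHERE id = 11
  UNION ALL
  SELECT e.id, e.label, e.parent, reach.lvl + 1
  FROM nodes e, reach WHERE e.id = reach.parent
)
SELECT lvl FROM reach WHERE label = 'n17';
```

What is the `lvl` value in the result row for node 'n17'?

Base: id=11 (n19), parent=9, lvl 0.
Iteration 1: join on id=9 -> n5 (id 9, parent=4, lvl 1).
Iteration 2: join on id=4 -> n16 (id 4, parent=1, lvl 2).
Iteration 3: join on id=1 -> n17 (id 1, parent=NULL, lvl 3).
Iteration 4: parent is NULL; no match; recursion stops.

3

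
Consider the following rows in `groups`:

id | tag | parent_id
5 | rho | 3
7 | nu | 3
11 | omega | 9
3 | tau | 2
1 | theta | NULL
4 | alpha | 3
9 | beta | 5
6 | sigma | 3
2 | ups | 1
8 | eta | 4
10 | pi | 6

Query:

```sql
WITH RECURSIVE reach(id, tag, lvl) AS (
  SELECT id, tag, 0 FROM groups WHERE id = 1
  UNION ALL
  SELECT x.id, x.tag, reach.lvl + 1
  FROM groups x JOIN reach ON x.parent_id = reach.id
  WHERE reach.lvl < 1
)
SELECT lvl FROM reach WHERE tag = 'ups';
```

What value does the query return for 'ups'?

1

Base: id=1 (theta) at lvl 0.
Iteration 1: rows with parent_id in {1} -> ups (id 2, lvl 1).
Iteration 2: lvl < 1 fails for all current rows; recursion stops.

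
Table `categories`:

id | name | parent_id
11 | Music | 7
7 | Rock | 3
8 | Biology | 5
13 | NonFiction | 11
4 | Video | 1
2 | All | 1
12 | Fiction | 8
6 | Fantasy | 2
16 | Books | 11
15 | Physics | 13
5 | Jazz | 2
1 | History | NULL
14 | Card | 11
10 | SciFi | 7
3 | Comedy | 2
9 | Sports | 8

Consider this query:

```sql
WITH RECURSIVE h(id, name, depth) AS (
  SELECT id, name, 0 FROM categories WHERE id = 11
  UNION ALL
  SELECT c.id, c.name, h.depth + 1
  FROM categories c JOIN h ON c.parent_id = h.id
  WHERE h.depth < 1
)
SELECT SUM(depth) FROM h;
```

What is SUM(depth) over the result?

Base: id=11 (Music) at depth 0.
Iteration 1: rows with parent_id in {11} -> NonFiction (id 13, depth 1), Card (id 14, depth 1), Books (id 16, depth 1).
Iteration 2: depth < 1 fails for all current rows; recursion stops.
SUM(depth) = 0 + 1 + 1 + 1 = 3.

3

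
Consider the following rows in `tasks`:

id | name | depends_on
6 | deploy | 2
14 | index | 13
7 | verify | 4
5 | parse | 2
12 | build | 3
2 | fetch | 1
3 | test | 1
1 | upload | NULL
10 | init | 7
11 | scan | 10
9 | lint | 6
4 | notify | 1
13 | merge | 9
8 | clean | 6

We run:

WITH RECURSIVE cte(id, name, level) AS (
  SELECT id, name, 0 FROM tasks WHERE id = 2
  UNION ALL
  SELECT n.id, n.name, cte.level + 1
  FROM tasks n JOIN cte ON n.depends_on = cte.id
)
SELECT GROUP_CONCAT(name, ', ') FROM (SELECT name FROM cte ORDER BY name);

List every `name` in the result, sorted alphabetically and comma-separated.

clean, deploy, fetch, index, lint, merge, parse

Base: id=2 (fetch) at level 0.
Iteration 1: rows with depends_on in {2} -> parse (id 5, level 1), deploy (id 6, level 1).
Iteration 2: rows with depends_on in {5,6} -> clean (id 8, level 2), lint (id 9, level 2).
Iteration 3: rows with depends_on in {8,9} -> merge (id 13, level 3).
Iteration 4: rows with depends_on in {13} -> index (id 14, level 4).
Iteration 5: no rows with depends_on in {14}; recursion stops.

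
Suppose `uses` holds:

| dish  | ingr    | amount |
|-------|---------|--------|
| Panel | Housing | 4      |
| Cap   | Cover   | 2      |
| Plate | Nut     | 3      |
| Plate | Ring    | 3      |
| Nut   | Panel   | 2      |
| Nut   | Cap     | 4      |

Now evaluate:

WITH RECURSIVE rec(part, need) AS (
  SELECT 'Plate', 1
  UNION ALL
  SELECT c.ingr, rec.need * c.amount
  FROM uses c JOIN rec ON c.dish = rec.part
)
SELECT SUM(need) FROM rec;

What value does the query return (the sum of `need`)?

73

Base: (Plate, need=1).
Iteration 1: components of {Plate} -> Nut = 1*3 = 3, Ring = 1*3 = 3.
Iteration 2: components of {Nut,Ring} -> Cap = 3*4 = 12, Panel = 3*2 = 6.
Iteration 3: components of {Cap,Panel} -> Cover = 12*2 = 24, Housing = 6*4 = 24.
Iteration 4: no further components; recursion stops.
SUM(need) = 1 + 3 + 3 + 12 + 6 + 24 + 24 = 73.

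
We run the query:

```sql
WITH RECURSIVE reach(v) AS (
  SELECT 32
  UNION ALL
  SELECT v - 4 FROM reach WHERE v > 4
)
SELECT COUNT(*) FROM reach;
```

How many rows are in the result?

Base: v=32.
Iteration 1: 32 > 4 holds -> v = 32 - 4 = 28.
Iteration 2: 28 > 4 holds -> v = 28 - 4 = 24.
Iteration 3: 24 > 4 holds -> v = 24 - 4 = 20.
Iteration 4: 20 > 4 holds -> v = 20 - 4 = 16.
Iteration 5: 16 > 4 holds -> v = 16 - 4 = 12.
Iteration 6: 12 > 4 holds -> v = 12 - 4 = 8.
Iteration 7: 8 > 4 holds -> v = 8 - 4 = 4.
Iteration 8: 4 > 4 fails; recursion stops.
Total rows emitted: 8.

8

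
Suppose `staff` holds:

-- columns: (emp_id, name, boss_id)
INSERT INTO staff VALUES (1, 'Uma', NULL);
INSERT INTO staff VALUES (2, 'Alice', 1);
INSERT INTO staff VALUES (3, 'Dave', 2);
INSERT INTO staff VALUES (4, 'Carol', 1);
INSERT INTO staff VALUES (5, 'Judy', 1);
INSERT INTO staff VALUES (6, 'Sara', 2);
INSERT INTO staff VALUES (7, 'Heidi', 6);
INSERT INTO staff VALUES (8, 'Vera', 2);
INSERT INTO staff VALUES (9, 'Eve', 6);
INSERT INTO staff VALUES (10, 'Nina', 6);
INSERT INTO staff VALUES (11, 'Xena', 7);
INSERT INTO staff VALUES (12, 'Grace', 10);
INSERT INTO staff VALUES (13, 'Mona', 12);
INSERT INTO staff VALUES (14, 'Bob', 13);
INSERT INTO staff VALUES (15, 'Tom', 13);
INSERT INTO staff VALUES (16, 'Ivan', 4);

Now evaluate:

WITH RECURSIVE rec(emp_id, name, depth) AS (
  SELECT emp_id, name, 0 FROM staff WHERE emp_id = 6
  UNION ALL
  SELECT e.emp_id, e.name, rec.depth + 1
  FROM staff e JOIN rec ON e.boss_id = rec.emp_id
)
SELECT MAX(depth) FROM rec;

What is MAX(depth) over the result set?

Base: emp_id=6 (Sara) at depth 0.
Iteration 1: rows with boss_id in {6} -> Heidi (id 7, depth 1), Eve (id 9, depth 1), Nina (id 10, depth 1).
Iteration 2: rows with boss_id in {7,9,10} -> Xena (id 11, depth 2), Grace (id 12, depth 2).
Iteration 3: rows with boss_id in {11,12} -> Mona (id 13, depth 3).
Iteration 4: rows with boss_id in {13} -> Bob (id 14, depth 4), Tom (id 15, depth 4).
Iteration 5: no rows with boss_id in {14,15}; recursion stops.
depth values: 0, 1, 1, 1, 2, 2, 3, 4, 4; the maximum is 4.

4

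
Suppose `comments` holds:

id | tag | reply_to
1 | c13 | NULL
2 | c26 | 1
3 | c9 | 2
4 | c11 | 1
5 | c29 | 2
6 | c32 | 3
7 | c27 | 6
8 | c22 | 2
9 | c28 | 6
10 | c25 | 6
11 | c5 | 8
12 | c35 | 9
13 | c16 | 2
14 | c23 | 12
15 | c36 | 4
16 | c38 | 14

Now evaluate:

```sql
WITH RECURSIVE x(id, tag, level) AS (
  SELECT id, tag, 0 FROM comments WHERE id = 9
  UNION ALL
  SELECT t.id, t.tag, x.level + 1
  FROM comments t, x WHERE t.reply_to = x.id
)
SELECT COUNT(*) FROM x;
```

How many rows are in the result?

4

Base: id=9 (c28) at level 0.
Iteration 1: rows with reply_to in {9} -> c35 (id 12, level 1).
Iteration 2: rows with reply_to in {12} -> c23 (id 14, level 2).
Iteration 3: rows with reply_to in {14} -> c38 (id 16, level 3).
Iteration 4: no rows with reply_to in {16}; recursion stops.
Total rows emitted: 4.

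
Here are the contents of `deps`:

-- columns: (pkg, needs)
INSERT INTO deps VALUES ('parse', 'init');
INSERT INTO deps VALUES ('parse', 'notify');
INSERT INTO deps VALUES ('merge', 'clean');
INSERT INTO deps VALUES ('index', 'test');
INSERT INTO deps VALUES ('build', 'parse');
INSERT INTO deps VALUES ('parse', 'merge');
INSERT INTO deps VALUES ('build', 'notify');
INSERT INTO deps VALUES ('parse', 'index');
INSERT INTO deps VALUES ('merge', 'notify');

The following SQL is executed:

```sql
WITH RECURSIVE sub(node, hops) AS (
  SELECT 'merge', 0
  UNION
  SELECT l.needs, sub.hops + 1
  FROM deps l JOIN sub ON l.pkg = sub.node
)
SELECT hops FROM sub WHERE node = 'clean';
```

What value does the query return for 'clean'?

1

Base: (merge, hops=0).
Iteration 1: edges from {merge} -> (clean, hops=1), (notify, hops=1).
Iteration 2: no outgoing edges from {clean,notify}; recursion stops.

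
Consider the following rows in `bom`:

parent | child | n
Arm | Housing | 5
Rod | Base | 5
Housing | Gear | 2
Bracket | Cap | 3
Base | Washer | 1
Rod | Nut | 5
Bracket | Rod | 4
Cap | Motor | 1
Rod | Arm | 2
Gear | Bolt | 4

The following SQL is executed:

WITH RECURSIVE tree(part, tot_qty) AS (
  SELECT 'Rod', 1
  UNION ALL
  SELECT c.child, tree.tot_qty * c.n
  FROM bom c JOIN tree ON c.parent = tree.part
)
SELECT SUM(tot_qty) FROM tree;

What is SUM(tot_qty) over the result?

128

Base: (Rod, tot_qty=1).
Iteration 1: components of {Rod} -> Arm = 1*2 = 2, Base = 1*5 = 5, Nut = 1*5 = 5.
Iteration 2: components of {Arm,Base,Nut} -> Housing = 2*5 = 10, Washer = 5*1 = 5.
Iteration 3: components of {Housing,Washer} -> Gear = 10*2 = 20.
Iteration 4: components of {Gear} -> Bolt = 20*4 = 80.
Iteration 5: no further components; recursion stops.
SUM(tot_qty) = 1 + 2 + 5 + 5 + 10 + 5 + 20 + 80 = 128.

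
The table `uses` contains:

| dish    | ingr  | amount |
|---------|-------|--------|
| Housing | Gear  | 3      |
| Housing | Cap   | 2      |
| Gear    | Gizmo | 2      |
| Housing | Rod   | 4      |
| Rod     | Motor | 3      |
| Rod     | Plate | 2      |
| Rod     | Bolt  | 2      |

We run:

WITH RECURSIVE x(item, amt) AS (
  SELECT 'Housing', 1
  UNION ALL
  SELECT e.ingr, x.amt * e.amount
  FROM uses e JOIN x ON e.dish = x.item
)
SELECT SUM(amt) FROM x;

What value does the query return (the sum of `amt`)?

Base: (Housing, amt=1).
Iteration 1: components of {Housing} -> Cap = 1*2 = 2, Gear = 1*3 = 3, Rod = 1*4 = 4.
Iteration 2: components of {Cap,Gear,Rod} -> Bolt = 4*2 = 8, Gizmo = 3*2 = 6, Motor = 4*3 = 12, Plate = 4*2 = 8.
Iteration 3: no further components; recursion stops.
SUM(amt) = 1 + 3 + 2 + 4 + 6 + 12 + 8 + 8 = 44.

44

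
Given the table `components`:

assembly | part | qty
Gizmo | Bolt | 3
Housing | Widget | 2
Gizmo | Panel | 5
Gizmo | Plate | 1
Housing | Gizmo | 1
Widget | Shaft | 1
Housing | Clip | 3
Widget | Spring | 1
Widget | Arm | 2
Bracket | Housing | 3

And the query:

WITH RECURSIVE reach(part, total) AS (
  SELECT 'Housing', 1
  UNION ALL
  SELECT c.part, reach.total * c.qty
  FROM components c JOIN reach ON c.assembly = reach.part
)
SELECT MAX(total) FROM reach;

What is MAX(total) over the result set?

Base: (Housing, total=1).
Iteration 1: components of {Housing} -> Clip = 1*3 = 3, Gizmo = 1*1 = 1, Widget = 1*2 = 2.
Iteration 2: components of {Clip,Gizmo,Widget} -> Arm = 2*2 = 4, Bolt = 1*3 = 3, Panel = 1*5 = 5, Plate = 1*1 = 1, Shaft = 2*1 = 2, Spring = 2*1 = 2.
Iteration 3: no further components; recursion stops.
total values: 1, 3, 1, 2, 3, 1, 5, 2, 4, 2; the maximum is 5.

5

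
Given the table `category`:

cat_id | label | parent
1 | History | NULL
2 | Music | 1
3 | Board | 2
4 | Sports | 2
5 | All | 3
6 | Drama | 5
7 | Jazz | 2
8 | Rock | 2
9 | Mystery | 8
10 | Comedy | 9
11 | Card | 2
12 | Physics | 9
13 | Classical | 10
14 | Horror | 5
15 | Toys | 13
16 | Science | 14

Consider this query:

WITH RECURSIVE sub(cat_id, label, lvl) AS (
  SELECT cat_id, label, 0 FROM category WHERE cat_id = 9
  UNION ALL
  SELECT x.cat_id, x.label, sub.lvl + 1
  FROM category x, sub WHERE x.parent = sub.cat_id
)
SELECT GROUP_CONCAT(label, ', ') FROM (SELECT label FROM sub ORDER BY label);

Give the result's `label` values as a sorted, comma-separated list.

Base: cat_id=9 (Mystery) at lvl 0.
Iteration 1: rows with parent in {9} -> Comedy (id 10, lvl 1), Physics (id 12, lvl 1).
Iteration 2: rows with parent in {10,12} -> Classical (id 13, lvl 2).
Iteration 3: rows with parent in {13} -> Toys (id 15, lvl 3).
Iteration 4: no rows with parent in {15}; recursion stops.

Classical, Comedy, Mystery, Physics, Toys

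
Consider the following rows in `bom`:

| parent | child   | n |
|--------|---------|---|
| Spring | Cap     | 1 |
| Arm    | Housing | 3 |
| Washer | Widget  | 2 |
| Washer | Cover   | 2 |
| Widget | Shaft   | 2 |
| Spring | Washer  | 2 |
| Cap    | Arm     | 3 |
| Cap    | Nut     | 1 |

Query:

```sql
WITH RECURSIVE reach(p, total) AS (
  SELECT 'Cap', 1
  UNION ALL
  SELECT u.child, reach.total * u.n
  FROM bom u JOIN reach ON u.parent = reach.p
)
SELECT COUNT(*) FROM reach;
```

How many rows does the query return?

Base: (Cap, total=1).
Iteration 1: components of {Cap} -> Arm = 1*3 = 3, Nut = 1*1 = 1.
Iteration 2: components of {Arm,Nut} -> Housing = 3*3 = 9.
Iteration 3: no further components; recursion stops.
Total rows emitted: 4.

4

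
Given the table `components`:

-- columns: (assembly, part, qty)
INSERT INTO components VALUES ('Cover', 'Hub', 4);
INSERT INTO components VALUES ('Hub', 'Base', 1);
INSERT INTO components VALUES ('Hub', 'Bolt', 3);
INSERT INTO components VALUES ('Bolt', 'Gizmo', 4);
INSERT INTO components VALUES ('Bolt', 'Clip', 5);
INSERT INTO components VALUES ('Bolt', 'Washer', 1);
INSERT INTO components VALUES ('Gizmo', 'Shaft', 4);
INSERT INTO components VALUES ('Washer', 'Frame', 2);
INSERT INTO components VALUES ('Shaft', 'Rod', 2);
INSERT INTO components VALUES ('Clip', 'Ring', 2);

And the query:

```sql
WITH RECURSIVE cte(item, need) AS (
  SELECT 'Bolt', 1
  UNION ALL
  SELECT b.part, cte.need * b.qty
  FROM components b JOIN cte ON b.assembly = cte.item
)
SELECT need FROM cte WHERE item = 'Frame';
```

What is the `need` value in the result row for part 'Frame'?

Base: (Bolt, need=1).
Iteration 1: components of {Bolt} -> Clip = 1*5 = 5, Gizmo = 1*4 = 4, Washer = 1*1 = 1.
Iteration 2: components of {Clip,Gizmo,Washer} -> Frame = 1*2 = 2, Ring = 5*2 = 10, Shaft = 4*4 = 16.
Iteration 3: components of {Frame,Ring,Shaft} -> Rod = 16*2 = 32.
Iteration 4: no further components; recursion stops.

2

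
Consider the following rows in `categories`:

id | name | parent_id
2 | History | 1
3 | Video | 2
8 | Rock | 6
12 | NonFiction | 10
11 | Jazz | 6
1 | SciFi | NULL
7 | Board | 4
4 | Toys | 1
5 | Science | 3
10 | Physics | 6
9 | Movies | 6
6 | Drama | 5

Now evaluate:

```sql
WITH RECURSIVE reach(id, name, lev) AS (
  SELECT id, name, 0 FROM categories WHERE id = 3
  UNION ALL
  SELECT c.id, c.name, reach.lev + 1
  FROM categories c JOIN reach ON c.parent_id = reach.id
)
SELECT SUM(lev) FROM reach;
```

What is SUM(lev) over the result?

19

Base: id=3 (Video) at lev 0.
Iteration 1: rows with parent_id in {3} -> Science (id 5, lev 1).
Iteration 2: rows with parent_id in {5} -> Drama (id 6, lev 2).
Iteration 3: rows with parent_id in {6} -> Rock (id 8, lev 3), Movies (id 9, lev 3), Physics (id 10, lev 3), Jazz (id 11, lev 3).
Iteration 4: rows with parent_id in {8,9,10,11} -> NonFiction (id 12, lev 4).
Iteration 5: no rows with parent_id in {12}; recursion stops.
SUM(lev) = 0 + 1 + 2 + 3 + 3 + 3 + 3 + 4 = 19.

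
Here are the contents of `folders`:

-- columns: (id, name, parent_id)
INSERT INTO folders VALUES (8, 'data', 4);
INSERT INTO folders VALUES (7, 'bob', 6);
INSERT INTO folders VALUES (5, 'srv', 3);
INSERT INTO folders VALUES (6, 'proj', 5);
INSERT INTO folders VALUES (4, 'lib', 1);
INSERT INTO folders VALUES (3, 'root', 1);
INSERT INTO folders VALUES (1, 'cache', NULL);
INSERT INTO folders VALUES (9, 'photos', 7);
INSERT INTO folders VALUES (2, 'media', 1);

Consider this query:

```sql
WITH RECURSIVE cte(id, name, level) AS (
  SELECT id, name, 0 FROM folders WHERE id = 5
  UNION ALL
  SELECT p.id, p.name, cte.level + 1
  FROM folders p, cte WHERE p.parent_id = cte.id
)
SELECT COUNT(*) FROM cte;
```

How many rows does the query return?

Base: id=5 (srv) at level 0.
Iteration 1: rows with parent_id in {5} -> proj (id 6, level 1).
Iteration 2: rows with parent_id in {6} -> bob (id 7, level 2).
Iteration 3: rows with parent_id in {7} -> photos (id 9, level 3).
Iteration 4: no rows with parent_id in {9}; recursion stops.
Total rows emitted: 4.

4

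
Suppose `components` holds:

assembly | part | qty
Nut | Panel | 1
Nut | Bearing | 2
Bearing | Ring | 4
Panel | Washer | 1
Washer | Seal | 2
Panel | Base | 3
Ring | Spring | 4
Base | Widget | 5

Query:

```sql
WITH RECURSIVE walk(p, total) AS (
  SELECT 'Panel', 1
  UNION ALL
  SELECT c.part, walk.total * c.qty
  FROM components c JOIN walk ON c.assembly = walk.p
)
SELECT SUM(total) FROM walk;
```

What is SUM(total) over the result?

22

Base: (Panel, total=1).
Iteration 1: components of {Panel} -> Base = 1*3 = 3, Washer = 1*1 = 1.
Iteration 2: components of {Base,Washer} -> Seal = 1*2 = 2, Widget = 3*5 = 15.
Iteration 3: no further components; recursion stops.
SUM(total) = 1 + 1 + 3 + 2 + 15 = 22.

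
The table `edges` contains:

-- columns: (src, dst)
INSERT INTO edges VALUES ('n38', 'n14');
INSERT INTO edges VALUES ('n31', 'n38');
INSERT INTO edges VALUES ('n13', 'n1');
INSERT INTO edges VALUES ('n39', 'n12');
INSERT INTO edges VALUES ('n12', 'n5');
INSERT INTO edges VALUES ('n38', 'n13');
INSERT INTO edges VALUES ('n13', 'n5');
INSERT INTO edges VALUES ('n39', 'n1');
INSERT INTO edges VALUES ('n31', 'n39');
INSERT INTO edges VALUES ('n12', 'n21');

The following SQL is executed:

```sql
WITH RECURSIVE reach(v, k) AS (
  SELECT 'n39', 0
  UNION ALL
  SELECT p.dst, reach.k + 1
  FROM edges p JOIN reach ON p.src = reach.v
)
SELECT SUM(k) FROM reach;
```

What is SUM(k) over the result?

6

Base: (n39, k=0).
Iteration 1: edges from {n39} -> (n1, k=1), (n12, k=1).
Iteration 2: edges from {n1,n12} -> (n21, k=2), (n5, k=2).
Iteration 3: no outgoing edges from {n21,n5}; recursion stops.
SUM(k) = 0 + 1 + 1 + 2 + 2 = 6.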